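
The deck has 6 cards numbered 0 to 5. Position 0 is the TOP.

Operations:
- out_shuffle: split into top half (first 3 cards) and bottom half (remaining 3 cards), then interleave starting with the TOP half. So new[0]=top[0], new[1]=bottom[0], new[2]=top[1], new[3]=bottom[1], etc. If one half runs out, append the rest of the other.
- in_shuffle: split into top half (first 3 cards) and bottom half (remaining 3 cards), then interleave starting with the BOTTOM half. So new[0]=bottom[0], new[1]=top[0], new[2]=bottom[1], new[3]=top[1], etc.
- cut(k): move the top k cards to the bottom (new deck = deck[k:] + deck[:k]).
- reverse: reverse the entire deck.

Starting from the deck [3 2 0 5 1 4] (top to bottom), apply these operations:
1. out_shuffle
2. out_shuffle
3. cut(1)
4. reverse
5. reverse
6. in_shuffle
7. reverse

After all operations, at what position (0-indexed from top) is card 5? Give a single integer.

Answer: 2

Derivation:
After op 1 (out_shuffle): [3 5 2 1 0 4]
After op 2 (out_shuffle): [3 1 5 0 2 4]
After op 3 (cut(1)): [1 5 0 2 4 3]
After op 4 (reverse): [3 4 2 0 5 1]
After op 5 (reverse): [1 5 0 2 4 3]
After op 6 (in_shuffle): [2 1 4 5 3 0]
After op 7 (reverse): [0 3 5 4 1 2]
Card 5 is at position 2.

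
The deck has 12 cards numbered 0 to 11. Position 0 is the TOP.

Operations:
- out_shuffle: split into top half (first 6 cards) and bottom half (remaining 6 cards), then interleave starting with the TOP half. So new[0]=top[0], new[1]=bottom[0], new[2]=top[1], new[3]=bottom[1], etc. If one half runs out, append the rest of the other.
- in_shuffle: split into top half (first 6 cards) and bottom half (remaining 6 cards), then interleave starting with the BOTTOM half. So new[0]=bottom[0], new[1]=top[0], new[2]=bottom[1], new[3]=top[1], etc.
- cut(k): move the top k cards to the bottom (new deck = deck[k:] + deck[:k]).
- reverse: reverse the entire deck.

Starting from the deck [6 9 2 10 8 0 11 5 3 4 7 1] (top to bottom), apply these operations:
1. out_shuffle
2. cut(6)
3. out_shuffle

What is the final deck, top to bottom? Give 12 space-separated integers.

Answer: 10 6 4 11 8 9 7 5 0 2 1 3

Derivation:
After op 1 (out_shuffle): [6 11 9 5 2 3 10 4 8 7 0 1]
After op 2 (cut(6)): [10 4 8 7 0 1 6 11 9 5 2 3]
After op 3 (out_shuffle): [10 6 4 11 8 9 7 5 0 2 1 3]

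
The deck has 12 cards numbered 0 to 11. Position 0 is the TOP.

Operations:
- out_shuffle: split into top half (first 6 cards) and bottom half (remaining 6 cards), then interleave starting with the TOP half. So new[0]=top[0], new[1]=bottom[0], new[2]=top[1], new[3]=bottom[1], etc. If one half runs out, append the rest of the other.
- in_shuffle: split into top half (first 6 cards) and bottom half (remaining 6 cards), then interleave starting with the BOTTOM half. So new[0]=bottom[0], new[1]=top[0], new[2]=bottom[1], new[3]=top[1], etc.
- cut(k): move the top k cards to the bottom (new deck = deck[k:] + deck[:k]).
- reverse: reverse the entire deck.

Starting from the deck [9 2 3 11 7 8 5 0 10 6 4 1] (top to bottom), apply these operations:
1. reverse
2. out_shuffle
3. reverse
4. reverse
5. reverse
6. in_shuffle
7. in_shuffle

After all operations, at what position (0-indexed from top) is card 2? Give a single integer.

Answer: 11

Derivation:
After op 1 (reverse): [1 4 6 10 0 5 8 7 11 3 2 9]
After op 2 (out_shuffle): [1 8 4 7 6 11 10 3 0 2 5 9]
After op 3 (reverse): [9 5 2 0 3 10 11 6 7 4 8 1]
After op 4 (reverse): [1 8 4 7 6 11 10 3 0 2 5 9]
After op 5 (reverse): [9 5 2 0 3 10 11 6 7 4 8 1]
After op 6 (in_shuffle): [11 9 6 5 7 2 4 0 8 3 1 10]
After op 7 (in_shuffle): [4 11 0 9 8 6 3 5 1 7 10 2]
Card 2 is at position 11.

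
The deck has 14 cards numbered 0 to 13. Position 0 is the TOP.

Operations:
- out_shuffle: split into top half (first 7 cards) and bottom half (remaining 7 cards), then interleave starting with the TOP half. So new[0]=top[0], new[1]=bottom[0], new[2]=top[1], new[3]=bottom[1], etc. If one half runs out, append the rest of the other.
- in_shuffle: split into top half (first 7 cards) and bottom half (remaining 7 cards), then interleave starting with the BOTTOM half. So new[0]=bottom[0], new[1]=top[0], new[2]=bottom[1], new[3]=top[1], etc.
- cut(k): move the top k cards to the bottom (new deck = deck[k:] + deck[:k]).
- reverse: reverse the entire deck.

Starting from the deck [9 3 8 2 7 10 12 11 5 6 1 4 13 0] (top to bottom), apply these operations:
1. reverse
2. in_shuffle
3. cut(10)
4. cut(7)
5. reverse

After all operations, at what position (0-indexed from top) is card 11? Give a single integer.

After op 1 (reverse): [0 13 4 1 6 5 11 12 10 7 2 8 3 9]
After op 2 (in_shuffle): [12 0 10 13 7 4 2 1 8 6 3 5 9 11]
After op 3 (cut(10)): [3 5 9 11 12 0 10 13 7 4 2 1 8 6]
After op 4 (cut(7)): [13 7 4 2 1 8 6 3 5 9 11 12 0 10]
After op 5 (reverse): [10 0 12 11 9 5 3 6 8 1 2 4 7 13]
Card 11 is at position 3.

Answer: 3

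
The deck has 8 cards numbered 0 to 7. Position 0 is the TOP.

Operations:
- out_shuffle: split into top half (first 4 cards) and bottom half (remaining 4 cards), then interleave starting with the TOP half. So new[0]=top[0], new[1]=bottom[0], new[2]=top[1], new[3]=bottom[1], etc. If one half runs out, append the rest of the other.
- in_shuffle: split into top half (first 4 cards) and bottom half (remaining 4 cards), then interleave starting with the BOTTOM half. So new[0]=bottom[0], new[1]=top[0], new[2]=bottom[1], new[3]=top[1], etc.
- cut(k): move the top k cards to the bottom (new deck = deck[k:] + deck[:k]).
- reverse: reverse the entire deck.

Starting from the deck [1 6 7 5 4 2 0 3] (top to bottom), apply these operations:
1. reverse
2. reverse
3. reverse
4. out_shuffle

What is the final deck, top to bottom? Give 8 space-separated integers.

Answer: 3 5 0 7 2 6 4 1

Derivation:
After op 1 (reverse): [3 0 2 4 5 7 6 1]
After op 2 (reverse): [1 6 7 5 4 2 0 3]
After op 3 (reverse): [3 0 2 4 5 7 6 1]
After op 4 (out_shuffle): [3 5 0 7 2 6 4 1]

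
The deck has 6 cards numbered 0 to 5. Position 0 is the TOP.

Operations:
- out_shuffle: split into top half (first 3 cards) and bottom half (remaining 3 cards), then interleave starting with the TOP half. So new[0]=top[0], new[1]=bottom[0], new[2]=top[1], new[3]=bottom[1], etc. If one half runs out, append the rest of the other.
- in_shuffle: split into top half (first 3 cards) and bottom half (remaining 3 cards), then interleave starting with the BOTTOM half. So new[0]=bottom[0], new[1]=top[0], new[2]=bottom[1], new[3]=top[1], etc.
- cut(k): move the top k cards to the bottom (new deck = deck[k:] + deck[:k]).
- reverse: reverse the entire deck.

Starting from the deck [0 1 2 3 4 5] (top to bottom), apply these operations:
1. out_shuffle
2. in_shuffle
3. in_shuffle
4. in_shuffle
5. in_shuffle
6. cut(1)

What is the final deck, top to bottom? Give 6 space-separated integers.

Answer: 0 2 3 5 1 4

Derivation:
After op 1 (out_shuffle): [0 3 1 4 2 5]
After op 2 (in_shuffle): [4 0 2 3 5 1]
After op 3 (in_shuffle): [3 4 5 0 1 2]
After op 4 (in_shuffle): [0 3 1 4 2 5]
After op 5 (in_shuffle): [4 0 2 3 5 1]
After op 6 (cut(1)): [0 2 3 5 1 4]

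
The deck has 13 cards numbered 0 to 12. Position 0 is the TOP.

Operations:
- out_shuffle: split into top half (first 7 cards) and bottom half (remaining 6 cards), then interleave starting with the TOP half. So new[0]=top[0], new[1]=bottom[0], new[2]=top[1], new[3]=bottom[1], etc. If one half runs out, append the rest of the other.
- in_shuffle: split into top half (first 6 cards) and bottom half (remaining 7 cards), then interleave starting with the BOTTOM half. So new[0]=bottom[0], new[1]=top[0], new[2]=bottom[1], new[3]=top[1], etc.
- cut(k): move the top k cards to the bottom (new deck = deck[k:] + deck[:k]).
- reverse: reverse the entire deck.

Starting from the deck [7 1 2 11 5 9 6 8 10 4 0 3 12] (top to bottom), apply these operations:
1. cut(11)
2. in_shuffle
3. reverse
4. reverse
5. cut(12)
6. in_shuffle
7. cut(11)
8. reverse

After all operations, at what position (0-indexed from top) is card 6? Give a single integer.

Answer: 12

Derivation:
After op 1 (cut(11)): [3 12 7 1 2 11 5 9 6 8 10 4 0]
After op 2 (in_shuffle): [5 3 9 12 6 7 8 1 10 2 4 11 0]
After op 3 (reverse): [0 11 4 2 10 1 8 7 6 12 9 3 5]
After op 4 (reverse): [5 3 9 12 6 7 8 1 10 2 4 11 0]
After op 5 (cut(12)): [0 5 3 9 12 6 7 8 1 10 2 4 11]
After op 6 (in_shuffle): [7 0 8 5 1 3 10 9 2 12 4 6 11]
After op 7 (cut(11)): [6 11 7 0 8 5 1 3 10 9 2 12 4]
After op 8 (reverse): [4 12 2 9 10 3 1 5 8 0 7 11 6]
Card 6 is at position 12.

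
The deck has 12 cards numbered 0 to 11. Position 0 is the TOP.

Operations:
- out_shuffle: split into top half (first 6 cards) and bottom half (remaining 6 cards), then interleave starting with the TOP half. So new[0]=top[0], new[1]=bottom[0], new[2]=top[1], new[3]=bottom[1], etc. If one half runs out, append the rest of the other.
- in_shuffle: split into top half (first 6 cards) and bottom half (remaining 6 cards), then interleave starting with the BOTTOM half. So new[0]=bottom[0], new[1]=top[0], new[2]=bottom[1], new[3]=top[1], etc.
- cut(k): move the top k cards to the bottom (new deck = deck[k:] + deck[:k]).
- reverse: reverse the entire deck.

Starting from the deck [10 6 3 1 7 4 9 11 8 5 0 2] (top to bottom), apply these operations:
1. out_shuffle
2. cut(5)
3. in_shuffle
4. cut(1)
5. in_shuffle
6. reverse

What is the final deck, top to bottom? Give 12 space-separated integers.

Answer: 6 2 5 4 9 3 1 0 10 11 8 7

Derivation:
After op 1 (out_shuffle): [10 9 6 11 3 8 1 5 7 0 4 2]
After op 2 (cut(5)): [8 1 5 7 0 4 2 10 9 6 11 3]
After op 3 (in_shuffle): [2 8 10 1 9 5 6 7 11 0 3 4]
After op 4 (cut(1)): [8 10 1 9 5 6 7 11 0 3 4 2]
After op 5 (in_shuffle): [7 8 11 10 0 1 3 9 4 5 2 6]
After op 6 (reverse): [6 2 5 4 9 3 1 0 10 11 8 7]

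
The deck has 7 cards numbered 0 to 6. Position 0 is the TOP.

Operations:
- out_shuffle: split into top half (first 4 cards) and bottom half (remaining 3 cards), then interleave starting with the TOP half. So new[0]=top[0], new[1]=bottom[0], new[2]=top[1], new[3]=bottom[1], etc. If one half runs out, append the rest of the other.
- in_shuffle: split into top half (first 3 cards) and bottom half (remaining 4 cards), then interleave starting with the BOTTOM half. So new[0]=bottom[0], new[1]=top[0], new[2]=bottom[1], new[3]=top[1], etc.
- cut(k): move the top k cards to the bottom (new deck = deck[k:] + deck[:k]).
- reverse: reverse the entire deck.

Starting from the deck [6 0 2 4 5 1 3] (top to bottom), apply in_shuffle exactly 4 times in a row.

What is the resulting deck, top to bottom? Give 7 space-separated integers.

Answer: 4 6 5 0 1 2 3

Derivation:
After op 1 (in_shuffle): [4 6 5 0 1 2 3]
After op 2 (in_shuffle): [0 4 1 6 2 5 3]
After op 3 (in_shuffle): [6 0 2 4 5 1 3]
After op 4 (in_shuffle): [4 6 5 0 1 2 3]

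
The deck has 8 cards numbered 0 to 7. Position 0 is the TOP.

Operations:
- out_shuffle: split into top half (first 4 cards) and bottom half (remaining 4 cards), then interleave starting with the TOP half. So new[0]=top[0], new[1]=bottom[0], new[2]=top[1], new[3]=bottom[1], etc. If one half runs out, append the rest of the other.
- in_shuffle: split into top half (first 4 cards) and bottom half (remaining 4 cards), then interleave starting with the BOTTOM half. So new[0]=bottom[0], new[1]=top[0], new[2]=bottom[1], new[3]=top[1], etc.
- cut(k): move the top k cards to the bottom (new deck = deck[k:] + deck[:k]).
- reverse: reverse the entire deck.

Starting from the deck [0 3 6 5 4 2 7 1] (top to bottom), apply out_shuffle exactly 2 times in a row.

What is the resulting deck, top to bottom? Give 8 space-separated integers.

Answer: 0 6 4 7 3 5 2 1

Derivation:
After op 1 (out_shuffle): [0 4 3 2 6 7 5 1]
After op 2 (out_shuffle): [0 6 4 7 3 5 2 1]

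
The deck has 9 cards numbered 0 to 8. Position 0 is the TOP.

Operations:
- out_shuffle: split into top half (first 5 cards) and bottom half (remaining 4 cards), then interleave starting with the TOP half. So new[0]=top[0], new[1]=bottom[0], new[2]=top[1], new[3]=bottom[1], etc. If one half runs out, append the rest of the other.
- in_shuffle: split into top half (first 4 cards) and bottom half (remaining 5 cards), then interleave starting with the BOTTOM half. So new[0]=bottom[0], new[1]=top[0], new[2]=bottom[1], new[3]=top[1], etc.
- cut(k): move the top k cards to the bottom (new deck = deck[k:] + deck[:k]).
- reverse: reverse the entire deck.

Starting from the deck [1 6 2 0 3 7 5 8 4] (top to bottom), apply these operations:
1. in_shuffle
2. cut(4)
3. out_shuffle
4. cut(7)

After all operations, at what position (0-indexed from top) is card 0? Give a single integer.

After op 1 (in_shuffle): [3 1 7 6 5 2 8 0 4]
After op 2 (cut(4)): [5 2 8 0 4 3 1 7 6]
After op 3 (out_shuffle): [5 3 2 1 8 7 0 6 4]
After op 4 (cut(7)): [6 4 5 3 2 1 8 7 0]
Card 0 is at position 8.

Answer: 8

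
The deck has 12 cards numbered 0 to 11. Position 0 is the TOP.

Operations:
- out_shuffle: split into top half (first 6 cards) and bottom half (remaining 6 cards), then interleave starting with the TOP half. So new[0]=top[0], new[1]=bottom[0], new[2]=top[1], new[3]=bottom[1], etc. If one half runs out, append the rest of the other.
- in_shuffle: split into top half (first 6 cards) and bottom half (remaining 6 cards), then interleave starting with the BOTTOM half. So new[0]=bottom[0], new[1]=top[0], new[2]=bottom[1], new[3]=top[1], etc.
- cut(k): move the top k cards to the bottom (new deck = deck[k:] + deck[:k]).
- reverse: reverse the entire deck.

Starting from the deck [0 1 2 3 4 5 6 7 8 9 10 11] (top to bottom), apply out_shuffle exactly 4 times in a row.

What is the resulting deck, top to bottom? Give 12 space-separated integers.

After op 1 (out_shuffle): [0 6 1 7 2 8 3 9 4 10 5 11]
After op 2 (out_shuffle): [0 3 6 9 1 4 7 10 2 5 8 11]
After op 3 (out_shuffle): [0 7 3 10 6 2 9 5 1 8 4 11]
After op 4 (out_shuffle): [0 9 7 5 3 1 10 8 6 4 2 11]

Answer: 0 9 7 5 3 1 10 8 6 4 2 11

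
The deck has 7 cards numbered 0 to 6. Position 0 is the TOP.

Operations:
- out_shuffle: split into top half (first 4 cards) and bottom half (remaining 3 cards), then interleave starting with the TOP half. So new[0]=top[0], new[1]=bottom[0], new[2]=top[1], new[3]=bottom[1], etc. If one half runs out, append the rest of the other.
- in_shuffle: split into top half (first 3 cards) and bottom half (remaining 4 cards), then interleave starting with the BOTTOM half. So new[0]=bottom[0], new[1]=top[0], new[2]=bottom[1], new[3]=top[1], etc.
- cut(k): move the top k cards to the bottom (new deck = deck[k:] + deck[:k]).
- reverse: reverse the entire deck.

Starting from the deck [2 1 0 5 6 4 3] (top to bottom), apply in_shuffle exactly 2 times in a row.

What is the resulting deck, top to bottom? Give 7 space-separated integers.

After op 1 (in_shuffle): [5 2 6 1 4 0 3]
After op 2 (in_shuffle): [1 5 4 2 0 6 3]

Answer: 1 5 4 2 0 6 3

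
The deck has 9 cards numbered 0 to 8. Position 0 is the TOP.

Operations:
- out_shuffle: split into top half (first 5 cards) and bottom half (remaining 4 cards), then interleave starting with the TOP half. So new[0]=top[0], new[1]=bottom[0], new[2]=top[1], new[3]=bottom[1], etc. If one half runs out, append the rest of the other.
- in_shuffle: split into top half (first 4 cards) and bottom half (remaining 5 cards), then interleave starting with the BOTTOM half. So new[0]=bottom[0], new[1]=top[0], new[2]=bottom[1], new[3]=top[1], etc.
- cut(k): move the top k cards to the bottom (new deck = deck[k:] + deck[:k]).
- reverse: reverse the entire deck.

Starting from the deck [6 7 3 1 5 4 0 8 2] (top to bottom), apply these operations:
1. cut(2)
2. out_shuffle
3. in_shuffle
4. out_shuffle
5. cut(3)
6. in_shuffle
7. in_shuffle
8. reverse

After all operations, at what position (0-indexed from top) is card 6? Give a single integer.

Answer: 1

Derivation:
After op 1 (cut(2)): [3 1 5 4 0 8 2 6 7]
After op 2 (out_shuffle): [3 8 1 2 5 6 4 7 0]
After op 3 (in_shuffle): [5 3 6 8 4 1 7 2 0]
After op 4 (out_shuffle): [5 1 3 7 6 2 8 0 4]
After op 5 (cut(3)): [7 6 2 8 0 4 5 1 3]
After op 6 (in_shuffle): [0 7 4 6 5 2 1 8 3]
After op 7 (in_shuffle): [5 0 2 7 1 4 8 6 3]
After op 8 (reverse): [3 6 8 4 1 7 2 0 5]
Card 6 is at position 1.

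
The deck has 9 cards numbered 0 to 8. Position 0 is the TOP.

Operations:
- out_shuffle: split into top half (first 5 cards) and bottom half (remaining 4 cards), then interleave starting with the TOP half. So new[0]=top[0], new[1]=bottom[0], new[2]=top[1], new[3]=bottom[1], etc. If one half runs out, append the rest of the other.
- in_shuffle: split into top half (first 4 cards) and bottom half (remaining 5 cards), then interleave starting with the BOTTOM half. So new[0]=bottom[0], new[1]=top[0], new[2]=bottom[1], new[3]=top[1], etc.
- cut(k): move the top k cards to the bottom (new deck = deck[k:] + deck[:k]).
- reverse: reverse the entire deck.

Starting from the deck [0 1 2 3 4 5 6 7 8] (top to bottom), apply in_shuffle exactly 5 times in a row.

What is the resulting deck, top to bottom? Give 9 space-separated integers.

Answer: 1 3 5 7 0 2 4 6 8

Derivation:
After op 1 (in_shuffle): [4 0 5 1 6 2 7 3 8]
After op 2 (in_shuffle): [6 4 2 0 7 5 3 1 8]
After op 3 (in_shuffle): [7 6 5 4 3 2 1 0 8]
After op 4 (in_shuffle): [3 7 2 6 1 5 0 4 8]
After op 5 (in_shuffle): [1 3 5 7 0 2 4 6 8]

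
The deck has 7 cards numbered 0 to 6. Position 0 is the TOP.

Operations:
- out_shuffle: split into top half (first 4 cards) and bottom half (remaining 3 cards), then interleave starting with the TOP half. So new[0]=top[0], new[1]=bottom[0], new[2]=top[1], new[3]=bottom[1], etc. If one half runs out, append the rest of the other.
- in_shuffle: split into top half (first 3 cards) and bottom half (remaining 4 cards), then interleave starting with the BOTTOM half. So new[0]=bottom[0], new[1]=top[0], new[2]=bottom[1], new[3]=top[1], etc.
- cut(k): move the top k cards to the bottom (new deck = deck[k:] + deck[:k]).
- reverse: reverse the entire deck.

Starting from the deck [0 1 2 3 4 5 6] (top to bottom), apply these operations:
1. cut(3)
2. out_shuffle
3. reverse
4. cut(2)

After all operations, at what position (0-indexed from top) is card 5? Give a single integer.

After op 1 (cut(3)): [3 4 5 6 0 1 2]
After op 2 (out_shuffle): [3 0 4 1 5 2 6]
After op 3 (reverse): [6 2 5 1 4 0 3]
After op 4 (cut(2)): [5 1 4 0 3 6 2]
Card 5 is at position 0.

Answer: 0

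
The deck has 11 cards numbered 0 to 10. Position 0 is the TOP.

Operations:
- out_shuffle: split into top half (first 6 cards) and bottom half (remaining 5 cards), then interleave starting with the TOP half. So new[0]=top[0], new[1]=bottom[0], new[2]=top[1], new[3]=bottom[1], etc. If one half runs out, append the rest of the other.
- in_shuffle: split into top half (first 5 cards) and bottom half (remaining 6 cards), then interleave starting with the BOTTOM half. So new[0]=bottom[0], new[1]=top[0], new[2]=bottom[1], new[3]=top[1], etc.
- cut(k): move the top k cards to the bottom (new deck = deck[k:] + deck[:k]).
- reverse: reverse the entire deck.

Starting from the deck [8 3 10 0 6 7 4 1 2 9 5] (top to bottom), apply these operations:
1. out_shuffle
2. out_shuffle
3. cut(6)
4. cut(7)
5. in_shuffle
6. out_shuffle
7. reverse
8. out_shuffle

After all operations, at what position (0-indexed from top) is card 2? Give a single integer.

Answer: 7

Derivation:
After op 1 (out_shuffle): [8 4 3 1 10 2 0 9 6 5 7]
After op 2 (out_shuffle): [8 0 4 9 3 6 1 5 10 7 2]
After op 3 (cut(6)): [1 5 10 7 2 8 0 4 9 3 6]
After op 4 (cut(7)): [4 9 3 6 1 5 10 7 2 8 0]
After op 5 (in_shuffle): [5 4 10 9 7 3 2 6 8 1 0]
After op 6 (out_shuffle): [5 2 4 6 10 8 9 1 7 0 3]
After op 7 (reverse): [3 0 7 1 9 8 10 6 4 2 5]
After op 8 (out_shuffle): [3 10 0 6 7 4 1 2 9 5 8]
Card 2 is at position 7.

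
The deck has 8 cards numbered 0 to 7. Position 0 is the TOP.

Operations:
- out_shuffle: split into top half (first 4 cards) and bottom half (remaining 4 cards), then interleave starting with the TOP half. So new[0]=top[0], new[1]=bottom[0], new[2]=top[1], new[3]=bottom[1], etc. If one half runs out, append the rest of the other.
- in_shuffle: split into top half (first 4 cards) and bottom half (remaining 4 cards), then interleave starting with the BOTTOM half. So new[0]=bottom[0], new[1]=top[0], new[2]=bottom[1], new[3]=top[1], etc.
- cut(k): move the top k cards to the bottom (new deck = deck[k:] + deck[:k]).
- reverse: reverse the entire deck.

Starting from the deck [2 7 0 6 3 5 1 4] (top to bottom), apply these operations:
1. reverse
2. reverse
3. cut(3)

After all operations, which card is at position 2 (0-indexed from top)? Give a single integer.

After op 1 (reverse): [4 1 5 3 6 0 7 2]
After op 2 (reverse): [2 7 0 6 3 5 1 4]
After op 3 (cut(3)): [6 3 5 1 4 2 7 0]
Position 2: card 5.

Answer: 5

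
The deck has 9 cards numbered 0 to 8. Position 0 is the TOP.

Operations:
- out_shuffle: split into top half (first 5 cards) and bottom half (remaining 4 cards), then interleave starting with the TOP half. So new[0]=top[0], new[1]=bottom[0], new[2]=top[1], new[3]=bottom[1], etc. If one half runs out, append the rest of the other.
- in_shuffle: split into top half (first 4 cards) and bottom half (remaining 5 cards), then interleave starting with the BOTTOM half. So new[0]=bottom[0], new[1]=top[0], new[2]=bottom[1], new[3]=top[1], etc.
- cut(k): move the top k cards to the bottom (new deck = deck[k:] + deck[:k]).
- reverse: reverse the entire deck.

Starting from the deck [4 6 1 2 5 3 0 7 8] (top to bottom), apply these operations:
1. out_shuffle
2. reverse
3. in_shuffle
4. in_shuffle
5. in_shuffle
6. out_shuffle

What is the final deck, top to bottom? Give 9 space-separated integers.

Answer: 3 2 6 8 0 5 1 4 7

Derivation:
After op 1 (out_shuffle): [4 3 6 0 1 7 2 8 5]
After op 2 (reverse): [5 8 2 7 1 0 6 3 4]
After op 3 (in_shuffle): [1 5 0 8 6 2 3 7 4]
After op 4 (in_shuffle): [6 1 2 5 3 0 7 8 4]
After op 5 (in_shuffle): [3 6 0 1 7 2 8 5 4]
After op 6 (out_shuffle): [3 2 6 8 0 5 1 4 7]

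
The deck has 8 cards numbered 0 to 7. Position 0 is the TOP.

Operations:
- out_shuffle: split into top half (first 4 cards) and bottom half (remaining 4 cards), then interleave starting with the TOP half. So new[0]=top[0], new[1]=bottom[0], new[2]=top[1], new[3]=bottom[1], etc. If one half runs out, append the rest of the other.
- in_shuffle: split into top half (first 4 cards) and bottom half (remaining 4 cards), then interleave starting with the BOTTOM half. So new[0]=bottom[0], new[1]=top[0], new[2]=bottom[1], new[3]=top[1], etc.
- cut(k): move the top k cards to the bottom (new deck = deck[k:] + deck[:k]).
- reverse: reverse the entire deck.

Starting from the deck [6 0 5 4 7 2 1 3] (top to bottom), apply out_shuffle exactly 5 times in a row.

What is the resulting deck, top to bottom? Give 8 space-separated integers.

After op 1 (out_shuffle): [6 7 0 2 5 1 4 3]
After op 2 (out_shuffle): [6 5 7 1 0 4 2 3]
After op 3 (out_shuffle): [6 0 5 4 7 2 1 3]
After op 4 (out_shuffle): [6 7 0 2 5 1 4 3]
After op 5 (out_shuffle): [6 5 7 1 0 4 2 3]

Answer: 6 5 7 1 0 4 2 3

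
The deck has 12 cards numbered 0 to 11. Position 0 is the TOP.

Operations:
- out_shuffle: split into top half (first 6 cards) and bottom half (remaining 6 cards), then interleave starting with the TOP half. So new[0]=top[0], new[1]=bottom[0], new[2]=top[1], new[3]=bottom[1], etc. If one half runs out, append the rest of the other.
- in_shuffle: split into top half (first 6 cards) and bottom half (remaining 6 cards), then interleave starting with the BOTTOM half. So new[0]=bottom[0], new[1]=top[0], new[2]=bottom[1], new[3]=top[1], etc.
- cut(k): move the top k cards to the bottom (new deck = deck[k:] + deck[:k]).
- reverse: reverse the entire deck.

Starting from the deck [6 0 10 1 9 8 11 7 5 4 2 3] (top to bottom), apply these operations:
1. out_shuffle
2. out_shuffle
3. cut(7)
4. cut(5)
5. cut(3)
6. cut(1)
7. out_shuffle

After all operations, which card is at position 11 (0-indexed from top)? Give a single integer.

Answer: 4

Derivation:
After op 1 (out_shuffle): [6 11 0 7 10 5 1 4 9 2 8 3]
After op 2 (out_shuffle): [6 1 11 4 0 9 7 2 10 8 5 3]
After op 3 (cut(7)): [2 10 8 5 3 6 1 11 4 0 9 7]
After op 4 (cut(5)): [6 1 11 4 0 9 7 2 10 8 5 3]
After op 5 (cut(3)): [4 0 9 7 2 10 8 5 3 6 1 11]
After op 6 (cut(1)): [0 9 7 2 10 8 5 3 6 1 11 4]
After op 7 (out_shuffle): [0 5 9 3 7 6 2 1 10 11 8 4]
Position 11: card 4.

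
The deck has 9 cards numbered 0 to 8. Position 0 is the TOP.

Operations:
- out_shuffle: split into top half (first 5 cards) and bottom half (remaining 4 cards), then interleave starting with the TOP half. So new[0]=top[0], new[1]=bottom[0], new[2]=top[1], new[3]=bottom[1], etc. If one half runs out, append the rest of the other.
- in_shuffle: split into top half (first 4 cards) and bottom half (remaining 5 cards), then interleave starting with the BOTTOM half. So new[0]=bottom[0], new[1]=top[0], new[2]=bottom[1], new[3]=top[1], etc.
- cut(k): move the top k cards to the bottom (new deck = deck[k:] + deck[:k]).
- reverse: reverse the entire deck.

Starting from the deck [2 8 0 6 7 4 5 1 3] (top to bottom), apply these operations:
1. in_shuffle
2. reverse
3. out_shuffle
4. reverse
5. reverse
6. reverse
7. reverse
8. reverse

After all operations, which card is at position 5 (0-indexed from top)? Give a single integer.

After op 1 (in_shuffle): [7 2 4 8 5 0 1 6 3]
After op 2 (reverse): [3 6 1 0 5 8 4 2 7]
After op 3 (out_shuffle): [3 8 6 4 1 2 0 7 5]
After op 4 (reverse): [5 7 0 2 1 4 6 8 3]
After op 5 (reverse): [3 8 6 4 1 2 0 7 5]
After op 6 (reverse): [5 7 0 2 1 4 6 8 3]
After op 7 (reverse): [3 8 6 4 1 2 0 7 5]
After op 8 (reverse): [5 7 0 2 1 4 6 8 3]
Position 5: card 4.

Answer: 4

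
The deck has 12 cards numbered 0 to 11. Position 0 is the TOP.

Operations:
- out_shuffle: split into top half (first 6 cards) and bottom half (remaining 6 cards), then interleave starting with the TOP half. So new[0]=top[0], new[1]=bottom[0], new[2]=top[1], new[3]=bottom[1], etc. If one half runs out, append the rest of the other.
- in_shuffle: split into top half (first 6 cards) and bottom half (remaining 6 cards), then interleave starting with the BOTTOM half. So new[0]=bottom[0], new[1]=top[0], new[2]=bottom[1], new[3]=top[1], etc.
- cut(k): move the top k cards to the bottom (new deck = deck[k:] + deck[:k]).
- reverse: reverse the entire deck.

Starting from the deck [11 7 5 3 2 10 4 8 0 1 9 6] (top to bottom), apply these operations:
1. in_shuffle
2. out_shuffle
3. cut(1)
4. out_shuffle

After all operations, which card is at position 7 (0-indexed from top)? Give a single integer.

Answer: 5

Derivation:
After op 1 (in_shuffle): [4 11 8 7 0 5 1 3 9 2 6 10]
After op 2 (out_shuffle): [4 1 11 3 8 9 7 2 0 6 5 10]
After op 3 (cut(1)): [1 11 3 8 9 7 2 0 6 5 10 4]
After op 4 (out_shuffle): [1 2 11 0 3 6 8 5 9 10 7 4]
Position 7: card 5.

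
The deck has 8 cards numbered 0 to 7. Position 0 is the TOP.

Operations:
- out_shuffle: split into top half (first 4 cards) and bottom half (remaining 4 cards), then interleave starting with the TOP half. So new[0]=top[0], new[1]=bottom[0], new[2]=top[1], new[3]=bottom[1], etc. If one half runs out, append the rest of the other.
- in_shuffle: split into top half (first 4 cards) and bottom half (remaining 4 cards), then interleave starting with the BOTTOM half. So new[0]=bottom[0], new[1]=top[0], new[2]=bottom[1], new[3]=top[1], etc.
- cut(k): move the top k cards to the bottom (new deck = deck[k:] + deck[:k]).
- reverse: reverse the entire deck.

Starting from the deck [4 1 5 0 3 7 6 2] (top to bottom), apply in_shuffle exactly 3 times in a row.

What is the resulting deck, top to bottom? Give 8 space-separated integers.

After op 1 (in_shuffle): [3 4 7 1 6 5 2 0]
After op 2 (in_shuffle): [6 3 5 4 2 7 0 1]
After op 3 (in_shuffle): [2 6 7 3 0 5 1 4]

Answer: 2 6 7 3 0 5 1 4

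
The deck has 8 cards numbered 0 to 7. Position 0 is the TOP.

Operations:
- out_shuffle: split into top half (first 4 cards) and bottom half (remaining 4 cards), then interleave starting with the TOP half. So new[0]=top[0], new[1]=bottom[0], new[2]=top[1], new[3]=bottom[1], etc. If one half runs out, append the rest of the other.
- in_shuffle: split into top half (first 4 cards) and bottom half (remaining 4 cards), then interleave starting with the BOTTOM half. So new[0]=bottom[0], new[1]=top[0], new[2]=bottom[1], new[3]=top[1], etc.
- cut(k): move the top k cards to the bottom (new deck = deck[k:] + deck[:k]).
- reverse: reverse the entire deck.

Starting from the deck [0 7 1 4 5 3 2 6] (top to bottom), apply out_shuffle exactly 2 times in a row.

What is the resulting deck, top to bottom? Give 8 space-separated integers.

Answer: 0 1 5 2 7 4 3 6

Derivation:
After op 1 (out_shuffle): [0 5 7 3 1 2 4 6]
After op 2 (out_shuffle): [0 1 5 2 7 4 3 6]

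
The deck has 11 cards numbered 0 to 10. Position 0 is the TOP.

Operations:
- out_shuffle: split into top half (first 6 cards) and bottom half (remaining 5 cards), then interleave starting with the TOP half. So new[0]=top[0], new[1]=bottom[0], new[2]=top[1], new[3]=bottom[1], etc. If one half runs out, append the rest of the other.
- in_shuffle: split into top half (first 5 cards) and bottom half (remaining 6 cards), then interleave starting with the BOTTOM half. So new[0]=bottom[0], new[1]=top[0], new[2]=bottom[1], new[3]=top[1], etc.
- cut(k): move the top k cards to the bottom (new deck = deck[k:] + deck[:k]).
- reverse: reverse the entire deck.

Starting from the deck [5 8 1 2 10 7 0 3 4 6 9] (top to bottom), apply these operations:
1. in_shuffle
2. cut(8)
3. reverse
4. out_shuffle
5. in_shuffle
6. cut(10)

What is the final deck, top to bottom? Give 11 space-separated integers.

After op 1 (in_shuffle): [7 5 0 8 3 1 4 2 6 10 9]
After op 2 (cut(8)): [6 10 9 7 5 0 8 3 1 4 2]
After op 3 (reverse): [2 4 1 3 8 0 5 7 9 10 6]
After op 4 (out_shuffle): [2 5 4 7 1 9 3 10 8 6 0]
After op 5 (in_shuffle): [9 2 3 5 10 4 8 7 6 1 0]
After op 6 (cut(10)): [0 9 2 3 5 10 4 8 7 6 1]

Answer: 0 9 2 3 5 10 4 8 7 6 1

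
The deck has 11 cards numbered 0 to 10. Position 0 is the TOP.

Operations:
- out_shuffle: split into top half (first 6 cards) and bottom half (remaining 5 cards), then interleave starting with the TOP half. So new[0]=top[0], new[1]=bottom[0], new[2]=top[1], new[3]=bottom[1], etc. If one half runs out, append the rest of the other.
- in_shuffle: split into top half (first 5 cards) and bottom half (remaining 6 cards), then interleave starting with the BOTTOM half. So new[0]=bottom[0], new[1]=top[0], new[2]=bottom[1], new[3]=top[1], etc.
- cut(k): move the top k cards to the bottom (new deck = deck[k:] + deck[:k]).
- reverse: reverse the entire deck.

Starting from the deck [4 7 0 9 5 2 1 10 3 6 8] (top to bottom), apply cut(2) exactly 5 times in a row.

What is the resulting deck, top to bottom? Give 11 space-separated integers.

After op 1 (cut(2)): [0 9 5 2 1 10 3 6 8 4 7]
After op 2 (cut(2)): [5 2 1 10 3 6 8 4 7 0 9]
After op 3 (cut(2)): [1 10 3 6 8 4 7 0 9 5 2]
After op 4 (cut(2)): [3 6 8 4 7 0 9 5 2 1 10]
After op 5 (cut(2)): [8 4 7 0 9 5 2 1 10 3 6]

Answer: 8 4 7 0 9 5 2 1 10 3 6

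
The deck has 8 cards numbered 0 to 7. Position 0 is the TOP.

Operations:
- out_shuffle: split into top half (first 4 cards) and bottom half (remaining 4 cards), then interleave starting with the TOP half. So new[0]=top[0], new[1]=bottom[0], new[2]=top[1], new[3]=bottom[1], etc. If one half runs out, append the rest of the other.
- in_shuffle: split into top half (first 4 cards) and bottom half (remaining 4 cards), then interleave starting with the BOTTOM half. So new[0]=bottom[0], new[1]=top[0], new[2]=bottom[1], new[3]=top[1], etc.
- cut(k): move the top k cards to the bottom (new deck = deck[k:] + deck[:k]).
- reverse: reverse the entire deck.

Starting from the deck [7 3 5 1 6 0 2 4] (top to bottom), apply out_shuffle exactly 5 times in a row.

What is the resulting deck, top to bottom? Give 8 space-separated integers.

After op 1 (out_shuffle): [7 6 3 0 5 2 1 4]
After op 2 (out_shuffle): [7 5 6 2 3 1 0 4]
After op 3 (out_shuffle): [7 3 5 1 6 0 2 4]
After op 4 (out_shuffle): [7 6 3 0 5 2 1 4]
After op 5 (out_shuffle): [7 5 6 2 3 1 0 4]

Answer: 7 5 6 2 3 1 0 4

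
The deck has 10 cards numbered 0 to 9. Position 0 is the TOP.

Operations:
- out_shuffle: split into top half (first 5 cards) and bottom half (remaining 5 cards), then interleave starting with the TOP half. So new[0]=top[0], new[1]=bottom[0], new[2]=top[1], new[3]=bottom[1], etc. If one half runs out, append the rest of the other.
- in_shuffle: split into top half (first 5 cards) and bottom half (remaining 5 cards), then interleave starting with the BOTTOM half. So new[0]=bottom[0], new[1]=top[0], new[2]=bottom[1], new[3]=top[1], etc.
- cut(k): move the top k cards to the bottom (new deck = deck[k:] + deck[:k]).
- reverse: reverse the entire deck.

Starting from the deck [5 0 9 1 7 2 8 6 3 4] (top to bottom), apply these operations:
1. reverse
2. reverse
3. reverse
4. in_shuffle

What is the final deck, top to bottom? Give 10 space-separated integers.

After op 1 (reverse): [4 3 6 8 2 7 1 9 0 5]
After op 2 (reverse): [5 0 9 1 7 2 8 6 3 4]
After op 3 (reverse): [4 3 6 8 2 7 1 9 0 5]
After op 4 (in_shuffle): [7 4 1 3 9 6 0 8 5 2]

Answer: 7 4 1 3 9 6 0 8 5 2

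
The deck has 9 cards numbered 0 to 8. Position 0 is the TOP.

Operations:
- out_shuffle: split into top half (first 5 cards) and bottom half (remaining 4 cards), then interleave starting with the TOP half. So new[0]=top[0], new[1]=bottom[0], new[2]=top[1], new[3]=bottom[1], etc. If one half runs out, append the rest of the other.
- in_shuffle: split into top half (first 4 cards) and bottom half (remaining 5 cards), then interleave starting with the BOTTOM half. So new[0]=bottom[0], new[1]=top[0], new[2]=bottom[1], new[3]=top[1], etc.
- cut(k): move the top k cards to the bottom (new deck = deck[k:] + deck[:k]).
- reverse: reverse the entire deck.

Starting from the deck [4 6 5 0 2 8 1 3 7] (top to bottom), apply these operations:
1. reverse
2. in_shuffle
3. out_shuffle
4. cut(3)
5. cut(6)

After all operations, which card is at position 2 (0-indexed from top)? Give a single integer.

Answer: 7

Derivation:
After op 1 (reverse): [7 3 1 8 2 0 5 6 4]
After op 2 (in_shuffle): [2 7 0 3 5 1 6 8 4]
After op 3 (out_shuffle): [2 1 7 6 0 8 3 4 5]
After op 4 (cut(3)): [6 0 8 3 4 5 2 1 7]
After op 5 (cut(6)): [2 1 7 6 0 8 3 4 5]
Position 2: card 7.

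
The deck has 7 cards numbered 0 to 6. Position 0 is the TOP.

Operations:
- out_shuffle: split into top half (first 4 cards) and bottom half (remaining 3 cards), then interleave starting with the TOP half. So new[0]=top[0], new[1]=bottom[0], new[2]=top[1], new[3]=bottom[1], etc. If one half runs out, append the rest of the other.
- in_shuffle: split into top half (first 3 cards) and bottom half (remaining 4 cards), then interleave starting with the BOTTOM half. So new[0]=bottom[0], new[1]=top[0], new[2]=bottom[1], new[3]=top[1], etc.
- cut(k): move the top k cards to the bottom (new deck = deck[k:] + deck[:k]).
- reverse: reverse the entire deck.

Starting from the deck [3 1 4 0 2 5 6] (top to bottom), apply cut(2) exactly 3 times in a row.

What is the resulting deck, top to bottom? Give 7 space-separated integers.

After op 1 (cut(2)): [4 0 2 5 6 3 1]
After op 2 (cut(2)): [2 5 6 3 1 4 0]
After op 3 (cut(2)): [6 3 1 4 0 2 5]

Answer: 6 3 1 4 0 2 5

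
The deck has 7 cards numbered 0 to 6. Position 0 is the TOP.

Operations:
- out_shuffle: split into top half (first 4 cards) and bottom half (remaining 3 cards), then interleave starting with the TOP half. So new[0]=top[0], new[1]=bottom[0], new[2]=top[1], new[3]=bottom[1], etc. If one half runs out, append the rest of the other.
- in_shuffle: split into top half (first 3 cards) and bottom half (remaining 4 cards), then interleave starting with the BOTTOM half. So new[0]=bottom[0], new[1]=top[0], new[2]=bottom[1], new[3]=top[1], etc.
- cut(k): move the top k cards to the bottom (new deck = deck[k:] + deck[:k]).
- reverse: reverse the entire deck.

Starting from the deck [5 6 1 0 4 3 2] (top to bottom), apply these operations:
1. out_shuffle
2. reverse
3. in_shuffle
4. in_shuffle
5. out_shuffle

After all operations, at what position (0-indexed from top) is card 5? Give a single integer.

After op 1 (out_shuffle): [5 4 6 3 1 2 0]
After op 2 (reverse): [0 2 1 3 6 4 5]
After op 3 (in_shuffle): [3 0 6 2 4 1 5]
After op 4 (in_shuffle): [2 3 4 0 1 6 5]
After op 5 (out_shuffle): [2 1 3 6 4 5 0]
Card 5 is at position 5.

Answer: 5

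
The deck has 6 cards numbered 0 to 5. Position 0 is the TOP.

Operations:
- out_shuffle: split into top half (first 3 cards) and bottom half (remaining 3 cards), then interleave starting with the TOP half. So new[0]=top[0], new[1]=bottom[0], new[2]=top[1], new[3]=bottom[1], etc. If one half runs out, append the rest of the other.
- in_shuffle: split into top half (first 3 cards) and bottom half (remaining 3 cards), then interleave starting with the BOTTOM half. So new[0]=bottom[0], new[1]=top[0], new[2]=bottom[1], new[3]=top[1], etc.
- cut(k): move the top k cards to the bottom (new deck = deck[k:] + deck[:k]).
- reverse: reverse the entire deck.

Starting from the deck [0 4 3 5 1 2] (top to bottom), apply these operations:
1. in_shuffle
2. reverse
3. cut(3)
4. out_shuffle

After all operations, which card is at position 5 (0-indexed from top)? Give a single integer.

Answer: 4

Derivation:
After op 1 (in_shuffle): [5 0 1 4 2 3]
After op 2 (reverse): [3 2 4 1 0 5]
After op 3 (cut(3)): [1 0 5 3 2 4]
After op 4 (out_shuffle): [1 3 0 2 5 4]
Position 5: card 4.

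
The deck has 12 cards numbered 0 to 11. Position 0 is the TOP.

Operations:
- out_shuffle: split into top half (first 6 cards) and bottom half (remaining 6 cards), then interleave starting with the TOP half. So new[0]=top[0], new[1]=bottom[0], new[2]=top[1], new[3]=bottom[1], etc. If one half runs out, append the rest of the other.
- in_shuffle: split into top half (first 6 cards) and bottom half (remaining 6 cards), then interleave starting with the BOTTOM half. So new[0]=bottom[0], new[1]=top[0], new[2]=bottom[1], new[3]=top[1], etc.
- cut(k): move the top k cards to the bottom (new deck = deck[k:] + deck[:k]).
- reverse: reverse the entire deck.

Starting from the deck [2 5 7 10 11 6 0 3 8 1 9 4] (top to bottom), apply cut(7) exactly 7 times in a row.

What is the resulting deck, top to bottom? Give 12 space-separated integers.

After op 1 (cut(7)): [3 8 1 9 4 2 5 7 10 11 6 0]
After op 2 (cut(7)): [7 10 11 6 0 3 8 1 9 4 2 5]
After op 3 (cut(7)): [1 9 4 2 5 7 10 11 6 0 3 8]
After op 4 (cut(7)): [11 6 0 3 8 1 9 4 2 5 7 10]
After op 5 (cut(7)): [4 2 5 7 10 11 6 0 3 8 1 9]
After op 6 (cut(7)): [0 3 8 1 9 4 2 5 7 10 11 6]
After op 7 (cut(7)): [5 7 10 11 6 0 3 8 1 9 4 2]

Answer: 5 7 10 11 6 0 3 8 1 9 4 2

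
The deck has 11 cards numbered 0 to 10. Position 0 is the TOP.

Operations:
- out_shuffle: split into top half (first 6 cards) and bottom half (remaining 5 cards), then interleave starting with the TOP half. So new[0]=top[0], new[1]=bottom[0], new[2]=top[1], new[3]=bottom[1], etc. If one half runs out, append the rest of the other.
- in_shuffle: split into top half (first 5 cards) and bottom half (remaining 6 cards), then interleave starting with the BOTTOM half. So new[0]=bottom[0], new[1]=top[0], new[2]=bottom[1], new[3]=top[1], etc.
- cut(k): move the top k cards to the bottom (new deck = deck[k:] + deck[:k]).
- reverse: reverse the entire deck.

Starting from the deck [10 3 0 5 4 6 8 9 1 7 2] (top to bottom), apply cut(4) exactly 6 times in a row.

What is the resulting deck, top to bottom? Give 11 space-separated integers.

After op 1 (cut(4)): [4 6 8 9 1 7 2 10 3 0 5]
After op 2 (cut(4)): [1 7 2 10 3 0 5 4 6 8 9]
After op 3 (cut(4)): [3 0 5 4 6 8 9 1 7 2 10]
After op 4 (cut(4)): [6 8 9 1 7 2 10 3 0 5 4]
After op 5 (cut(4)): [7 2 10 3 0 5 4 6 8 9 1]
After op 6 (cut(4)): [0 5 4 6 8 9 1 7 2 10 3]

Answer: 0 5 4 6 8 9 1 7 2 10 3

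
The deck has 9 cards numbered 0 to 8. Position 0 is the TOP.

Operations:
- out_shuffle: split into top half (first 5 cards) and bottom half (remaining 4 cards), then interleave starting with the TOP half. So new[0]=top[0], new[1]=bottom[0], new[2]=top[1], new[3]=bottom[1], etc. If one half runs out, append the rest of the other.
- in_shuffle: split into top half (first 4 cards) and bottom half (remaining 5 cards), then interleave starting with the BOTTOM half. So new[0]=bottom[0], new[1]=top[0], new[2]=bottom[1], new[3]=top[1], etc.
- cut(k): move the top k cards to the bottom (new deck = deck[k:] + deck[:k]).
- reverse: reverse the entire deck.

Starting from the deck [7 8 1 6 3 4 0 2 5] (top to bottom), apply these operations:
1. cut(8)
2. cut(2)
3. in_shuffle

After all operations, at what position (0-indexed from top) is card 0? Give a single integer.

Answer: 2

Derivation:
After op 1 (cut(8)): [5 7 8 1 6 3 4 0 2]
After op 2 (cut(2)): [8 1 6 3 4 0 2 5 7]
After op 3 (in_shuffle): [4 8 0 1 2 6 5 3 7]
Card 0 is at position 2.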